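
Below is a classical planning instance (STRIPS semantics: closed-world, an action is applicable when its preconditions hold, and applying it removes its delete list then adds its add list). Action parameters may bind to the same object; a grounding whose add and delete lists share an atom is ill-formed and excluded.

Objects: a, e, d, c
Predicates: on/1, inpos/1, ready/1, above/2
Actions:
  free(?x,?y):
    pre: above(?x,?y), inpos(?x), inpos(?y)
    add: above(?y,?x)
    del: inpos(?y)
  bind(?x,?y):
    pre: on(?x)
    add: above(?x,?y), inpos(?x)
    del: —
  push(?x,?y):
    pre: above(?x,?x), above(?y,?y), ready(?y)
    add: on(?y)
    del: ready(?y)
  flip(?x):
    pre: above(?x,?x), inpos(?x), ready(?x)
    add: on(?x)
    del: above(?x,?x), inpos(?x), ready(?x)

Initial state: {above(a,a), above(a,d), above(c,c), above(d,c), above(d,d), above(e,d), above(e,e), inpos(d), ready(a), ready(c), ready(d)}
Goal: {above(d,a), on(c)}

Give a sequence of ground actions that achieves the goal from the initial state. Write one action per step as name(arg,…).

1. push(a,d)  →  {above(a,a), above(a,d), above(c,c), above(d,c), above(d,d), above(e,d), above(e,e), inpos(d), on(d), ready(a), ready(c)}
2. bind(d,a)  →  {above(a,a), above(a,d), above(c,c), above(d,a), above(d,c), above(d,d), above(e,d), above(e,e), inpos(d), on(d), ready(a), ready(c)}
3. push(a,c)  →  {above(a,a), above(a,d), above(c,c), above(d,a), above(d,c), above(d,d), above(e,d), above(e,e), inpos(d), on(c), on(d), ready(a)}

push(a,d); bind(d,a); push(a,c)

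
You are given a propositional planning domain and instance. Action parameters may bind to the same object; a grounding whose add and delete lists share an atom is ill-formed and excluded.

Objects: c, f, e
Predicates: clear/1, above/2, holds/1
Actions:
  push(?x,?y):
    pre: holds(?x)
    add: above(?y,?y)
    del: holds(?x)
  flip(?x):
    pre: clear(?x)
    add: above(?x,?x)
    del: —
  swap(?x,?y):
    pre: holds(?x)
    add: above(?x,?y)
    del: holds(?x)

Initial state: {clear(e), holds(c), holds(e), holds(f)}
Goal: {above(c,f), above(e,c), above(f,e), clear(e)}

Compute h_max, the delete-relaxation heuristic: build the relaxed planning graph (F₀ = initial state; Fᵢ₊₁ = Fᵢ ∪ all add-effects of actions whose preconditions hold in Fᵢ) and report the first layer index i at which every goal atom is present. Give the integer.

1

F0 = init (4 atoms)
F1 = F0 ∪ {above(c,c), above(c,e), above(c,f), above(e,c), above(e,e), above(e,f), above(f,c), above(f,e), above(f,f)}  (13 atoms)
goal ⊆ F1  ⇒  h_max = 1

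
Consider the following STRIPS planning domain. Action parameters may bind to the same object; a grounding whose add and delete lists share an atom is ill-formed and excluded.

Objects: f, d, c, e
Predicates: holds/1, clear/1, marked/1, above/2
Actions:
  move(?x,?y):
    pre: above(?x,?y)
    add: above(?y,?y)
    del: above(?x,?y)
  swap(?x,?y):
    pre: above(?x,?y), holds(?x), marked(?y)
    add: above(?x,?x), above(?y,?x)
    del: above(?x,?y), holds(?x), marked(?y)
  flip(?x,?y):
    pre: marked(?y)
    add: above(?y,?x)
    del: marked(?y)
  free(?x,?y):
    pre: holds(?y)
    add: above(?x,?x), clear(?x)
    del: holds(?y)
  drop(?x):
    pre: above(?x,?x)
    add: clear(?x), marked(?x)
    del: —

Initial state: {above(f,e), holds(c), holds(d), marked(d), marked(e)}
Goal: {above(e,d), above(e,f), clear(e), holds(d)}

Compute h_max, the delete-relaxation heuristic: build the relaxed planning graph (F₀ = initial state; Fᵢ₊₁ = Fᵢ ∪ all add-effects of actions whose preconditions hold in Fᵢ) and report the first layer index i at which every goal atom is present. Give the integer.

1

F0 = init (5 atoms)
F1 = F0 ∪ {above(c,c), above(d,c), above(d,d), above(d,e), above(d,f), above(e,c), above(e,d), above(e,e), above(e,f), above(f,f), clear(c), clear(d), clear(e), clear(f)}  (19 atoms)
goal ⊆ F1  ⇒  h_max = 1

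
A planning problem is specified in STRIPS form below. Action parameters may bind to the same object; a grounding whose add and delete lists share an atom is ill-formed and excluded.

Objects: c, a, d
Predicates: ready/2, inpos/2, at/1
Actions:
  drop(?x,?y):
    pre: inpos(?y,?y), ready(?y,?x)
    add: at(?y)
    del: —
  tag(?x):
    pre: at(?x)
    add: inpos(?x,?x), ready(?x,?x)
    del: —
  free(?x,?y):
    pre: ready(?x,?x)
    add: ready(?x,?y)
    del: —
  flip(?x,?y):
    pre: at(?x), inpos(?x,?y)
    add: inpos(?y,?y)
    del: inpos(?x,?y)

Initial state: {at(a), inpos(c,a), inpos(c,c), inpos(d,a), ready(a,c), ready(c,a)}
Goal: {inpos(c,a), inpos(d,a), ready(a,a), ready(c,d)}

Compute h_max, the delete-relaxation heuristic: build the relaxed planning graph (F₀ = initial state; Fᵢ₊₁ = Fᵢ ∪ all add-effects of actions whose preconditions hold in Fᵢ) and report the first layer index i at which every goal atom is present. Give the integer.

F0 = init (6 atoms)
F1 = F0 ∪ {at(c), inpos(a,a), ready(a,a)}  (9 atoms)
F2 = F1 ∪ {ready(a,d), ready(c,c)}  (11 atoms)
F3 = F2 ∪ {ready(c,d)}  (12 atoms)
goal ⊆ F3  ⇒  h_max = 3

3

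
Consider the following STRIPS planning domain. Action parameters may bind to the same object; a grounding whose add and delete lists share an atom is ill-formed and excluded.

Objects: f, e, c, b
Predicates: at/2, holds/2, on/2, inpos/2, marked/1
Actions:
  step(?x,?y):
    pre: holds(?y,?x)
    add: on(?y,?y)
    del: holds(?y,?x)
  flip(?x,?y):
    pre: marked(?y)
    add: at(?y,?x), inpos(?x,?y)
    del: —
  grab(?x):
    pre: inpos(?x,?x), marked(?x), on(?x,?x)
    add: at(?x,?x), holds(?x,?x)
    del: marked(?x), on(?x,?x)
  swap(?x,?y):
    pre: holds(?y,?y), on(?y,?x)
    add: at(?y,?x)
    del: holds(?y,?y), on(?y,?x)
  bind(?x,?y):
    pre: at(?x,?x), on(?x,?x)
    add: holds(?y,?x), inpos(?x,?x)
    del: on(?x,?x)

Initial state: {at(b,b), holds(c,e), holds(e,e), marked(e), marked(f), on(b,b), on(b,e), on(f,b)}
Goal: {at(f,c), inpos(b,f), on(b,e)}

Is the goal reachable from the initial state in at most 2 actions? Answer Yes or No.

1. flip(c,f)  →  {at(b,b), at(f,c), holds(c,e), holds(e,e), inpos(c,f), marked(e), marked(f), on(b,b), on(b,e), on(f,b)}
2. flip(b,f)  →  {at(b,b), at(f,b), at(f,c), holds(c,e), holds(e,e), inpos(b,f), inpos(c,f), marked(e), marked(f), on(b,b), on(b,e), on(f,b)}
optimal plan length = 2; 2 ≤ 2

Yes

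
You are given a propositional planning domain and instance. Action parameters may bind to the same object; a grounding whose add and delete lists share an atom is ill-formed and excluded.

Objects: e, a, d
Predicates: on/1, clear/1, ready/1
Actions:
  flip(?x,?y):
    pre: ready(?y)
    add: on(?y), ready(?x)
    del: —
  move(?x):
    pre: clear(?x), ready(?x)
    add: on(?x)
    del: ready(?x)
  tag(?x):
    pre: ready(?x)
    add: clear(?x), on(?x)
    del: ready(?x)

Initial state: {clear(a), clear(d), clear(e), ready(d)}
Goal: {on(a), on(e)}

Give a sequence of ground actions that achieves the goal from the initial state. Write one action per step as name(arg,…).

1. flip(e,d)  →  {clear(a), clear(d), clear(e), on(d), ready(d), ready(e)}
2. flip(a,e)  →  {clear(a), clear(d), clear(e), on(d), on(e), ready(a), ready(d), ready(e)}
3. flip(e,a)  →  {clear(a), clear(d), clear(e), on(a), on(d), on(e), ready(a), ready(d), ready(e)}

flip(e,d); flip(a,e); flip(e,a)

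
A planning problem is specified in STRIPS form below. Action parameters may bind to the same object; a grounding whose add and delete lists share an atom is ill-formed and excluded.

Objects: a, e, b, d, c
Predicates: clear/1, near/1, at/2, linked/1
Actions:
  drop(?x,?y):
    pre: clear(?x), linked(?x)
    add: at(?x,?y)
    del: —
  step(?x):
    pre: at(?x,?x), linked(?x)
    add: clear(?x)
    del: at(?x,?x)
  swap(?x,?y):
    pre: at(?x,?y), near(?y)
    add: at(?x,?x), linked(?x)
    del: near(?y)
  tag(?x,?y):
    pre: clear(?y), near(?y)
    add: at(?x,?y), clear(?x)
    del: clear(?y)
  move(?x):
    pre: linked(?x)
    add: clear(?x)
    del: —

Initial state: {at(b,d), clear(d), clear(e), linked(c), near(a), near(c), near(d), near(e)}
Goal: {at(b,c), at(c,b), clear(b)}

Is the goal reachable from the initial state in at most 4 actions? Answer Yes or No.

Yes

1. tag(c,e)  →  {at(b,d), at(c,e), clear(c), clear(d), linked(c), near(a), near(c), near(d), near(e)}
2. drop(c,b)  →  {at(b,d), at(c,b), at(c,e), clear(c), clear(d), linked(c), near(a), near(c), near(d), near(e)}
3. tag(b,c)  →  {at(b,c), at(b,d), at(c,b), at(c,e), clear(b), clear(d), linked(c), near(a), near(c), near(d), near(e)}
optimal plan length = 3; 3 ≤ 4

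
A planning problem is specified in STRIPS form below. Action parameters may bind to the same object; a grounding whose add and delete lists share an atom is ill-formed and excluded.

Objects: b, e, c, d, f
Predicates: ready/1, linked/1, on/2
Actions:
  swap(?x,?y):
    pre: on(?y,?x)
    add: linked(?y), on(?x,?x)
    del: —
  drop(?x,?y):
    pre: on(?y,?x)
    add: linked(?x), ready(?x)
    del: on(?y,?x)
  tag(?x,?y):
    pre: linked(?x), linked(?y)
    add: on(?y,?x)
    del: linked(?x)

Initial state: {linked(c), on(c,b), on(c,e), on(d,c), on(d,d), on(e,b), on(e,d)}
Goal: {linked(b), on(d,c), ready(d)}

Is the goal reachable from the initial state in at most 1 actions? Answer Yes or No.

1. drop(b,e)  →  {linked(b), linked(c), on(c,b), on(c,e), on(d,c), on(d,d), on(e,d), ready(b)}
2. drop(d,e)  →  {linked(b), linked(c), linked(d), on(c,b), on(c,e), on(d,c), on(d,d), ready(b), ready(d)}
optimal plan length = 2; 2 > 1

No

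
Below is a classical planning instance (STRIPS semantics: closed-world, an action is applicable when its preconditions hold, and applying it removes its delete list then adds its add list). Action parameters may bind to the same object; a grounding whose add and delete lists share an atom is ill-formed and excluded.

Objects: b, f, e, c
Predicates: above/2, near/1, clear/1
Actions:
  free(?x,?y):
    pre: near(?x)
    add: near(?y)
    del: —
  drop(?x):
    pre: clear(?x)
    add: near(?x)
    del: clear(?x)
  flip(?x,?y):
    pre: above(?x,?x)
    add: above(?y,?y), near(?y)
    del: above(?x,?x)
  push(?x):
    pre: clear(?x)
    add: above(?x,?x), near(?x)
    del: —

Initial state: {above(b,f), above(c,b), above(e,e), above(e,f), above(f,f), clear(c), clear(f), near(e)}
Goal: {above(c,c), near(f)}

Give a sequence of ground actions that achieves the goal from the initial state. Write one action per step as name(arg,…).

1. free(e,f)  →  {above(b,f), above(c,b), above(e,e), above(e,f), above(f,f), clear(c), clear(f), near(e), near(f)}
2. flip(f,c)  →  {above(b,f), above(c,b), above(c,c), above(e,e), above(e,f), clear(c), clear(f), near(c), near(e), near(f)}

free(e,f); flip(f,c)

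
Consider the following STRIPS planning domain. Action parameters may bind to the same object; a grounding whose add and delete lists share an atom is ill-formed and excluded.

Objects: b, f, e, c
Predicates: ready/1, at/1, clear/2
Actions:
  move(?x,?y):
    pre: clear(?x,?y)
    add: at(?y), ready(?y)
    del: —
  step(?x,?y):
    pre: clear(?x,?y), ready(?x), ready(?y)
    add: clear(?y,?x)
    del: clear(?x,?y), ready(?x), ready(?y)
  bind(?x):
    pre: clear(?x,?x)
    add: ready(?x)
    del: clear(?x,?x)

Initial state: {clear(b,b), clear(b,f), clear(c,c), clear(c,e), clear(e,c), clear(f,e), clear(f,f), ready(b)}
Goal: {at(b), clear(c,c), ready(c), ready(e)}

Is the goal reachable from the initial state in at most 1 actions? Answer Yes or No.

No

1. move(b,b)  →  {at(b), clear(b,b), clear(b,f), clear(c,c), clear(c,e), clear(e,c), clear(f,e), clear(f,f), ready(b)}
2. move(f,e)  →  {at(b), at(e), clear(b,b), clear(b,f), clear(c,c), clear(c,e), clear(e,c), clear(f,e), clear(f,f), ready(b), ready(e)}
3. move(e,c)  →  {at(b), at(c), at(e), clear(b,b), clear(b,f), clear(c,c), clear(c,e), clear(e,c), clear(f,e), clear(f,f), ready(b), ready(c), ready(e)}
optimal plan length = 3; 3 > 1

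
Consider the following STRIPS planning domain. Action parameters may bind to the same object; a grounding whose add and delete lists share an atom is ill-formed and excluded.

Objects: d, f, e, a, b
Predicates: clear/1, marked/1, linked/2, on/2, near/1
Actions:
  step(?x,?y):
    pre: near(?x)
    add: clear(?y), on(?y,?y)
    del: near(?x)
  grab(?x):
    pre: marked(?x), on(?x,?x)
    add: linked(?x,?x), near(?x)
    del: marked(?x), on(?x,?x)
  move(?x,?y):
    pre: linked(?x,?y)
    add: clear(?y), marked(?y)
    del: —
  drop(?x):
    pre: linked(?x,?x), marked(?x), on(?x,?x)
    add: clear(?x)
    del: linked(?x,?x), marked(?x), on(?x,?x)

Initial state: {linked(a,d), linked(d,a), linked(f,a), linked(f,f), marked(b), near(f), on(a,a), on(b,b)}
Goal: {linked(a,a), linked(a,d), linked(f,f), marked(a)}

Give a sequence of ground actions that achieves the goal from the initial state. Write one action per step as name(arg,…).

1. move(d,a)  →  {clear(a), linked(a,d), linked(d,a), linked(f,a), linked(f,f), marked(a), marked(b), near(f), on(a,a), on(b,b)}
2. grab(a)  →  {clear(a), linked(a,a), linked(a,d), linked(d,a), linked(f,a), linked(f,f), marked(b), near(a), near(f), on(b,b)}
3. move(d,a)  →  {clear(a), linked(a,a), linked(a,d), linked(d,a), linked(f,a), linked(f,f), marked(a), marked(b), near(a), near(f), on(b,b)}

move(d,a); grab(a); move(d,a)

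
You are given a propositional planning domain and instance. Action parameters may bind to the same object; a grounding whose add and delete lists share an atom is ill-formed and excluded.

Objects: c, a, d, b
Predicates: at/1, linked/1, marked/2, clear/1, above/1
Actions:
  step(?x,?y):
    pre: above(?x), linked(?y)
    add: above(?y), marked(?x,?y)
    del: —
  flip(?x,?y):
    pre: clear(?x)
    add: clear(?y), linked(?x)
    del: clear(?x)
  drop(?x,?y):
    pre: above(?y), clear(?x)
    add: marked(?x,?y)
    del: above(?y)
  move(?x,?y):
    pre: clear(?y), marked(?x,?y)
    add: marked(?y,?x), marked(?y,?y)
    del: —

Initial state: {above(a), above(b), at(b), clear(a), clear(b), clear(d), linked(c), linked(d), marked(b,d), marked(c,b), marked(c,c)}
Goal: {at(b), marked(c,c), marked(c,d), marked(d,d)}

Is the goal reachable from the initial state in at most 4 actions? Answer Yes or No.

Yes

1. step(a,c)  →  {above(a), above(b), above(c), at(b), clear(a), clear(b), clear(d), linked(c), linked(d), marked(a,c), marked(b,d), marked(c,b), marked(c,c)}
2. step(c,d)  →  {above(a), above(b), above(c), above(d), at(b), clear(a), clear(b), clear(d), linked(c), linked(d), marked(a,c), marked(b,d), marked(c,b), marked(c,c), marked(c,d)}
3. step(d,d)  →  {above(a), above(b), above(c), above(d), at(b), clear(a), clear(b), clear(d), linked(c), linked(d), marked(a,c), marked(b,d), marked(c,b), marked(c,c), marked(c,d), marked(d,d)}
optimal plan length = 3; 3 ≤ 4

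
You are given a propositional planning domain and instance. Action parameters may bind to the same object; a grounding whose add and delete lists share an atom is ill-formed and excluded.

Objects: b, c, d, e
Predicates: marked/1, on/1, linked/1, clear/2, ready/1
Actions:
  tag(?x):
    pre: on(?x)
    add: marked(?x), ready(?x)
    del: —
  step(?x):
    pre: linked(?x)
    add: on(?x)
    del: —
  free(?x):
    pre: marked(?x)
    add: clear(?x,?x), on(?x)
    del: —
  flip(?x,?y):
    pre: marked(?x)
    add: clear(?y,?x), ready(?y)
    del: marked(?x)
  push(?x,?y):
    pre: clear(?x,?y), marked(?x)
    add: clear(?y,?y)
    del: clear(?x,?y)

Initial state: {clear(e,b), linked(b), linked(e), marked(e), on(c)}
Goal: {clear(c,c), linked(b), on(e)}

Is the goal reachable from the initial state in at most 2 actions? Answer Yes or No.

1. tag(c)  →  {clear(e,b), linked(b), linked(e), marked(c), marked(e), on(c), ready(c)}
2. step(e)  →  {clear(e,b), linked(b), linked(e), marked(c), marked(e), on(c), on(e), ready(c)}
3. free(c)  →  {clear(c,c), clear(e,b), linked(b), linked(e), marked(c), marked(e), on(c), on(e), ready(c)}
optimal plan length = 3; 3 > 2

No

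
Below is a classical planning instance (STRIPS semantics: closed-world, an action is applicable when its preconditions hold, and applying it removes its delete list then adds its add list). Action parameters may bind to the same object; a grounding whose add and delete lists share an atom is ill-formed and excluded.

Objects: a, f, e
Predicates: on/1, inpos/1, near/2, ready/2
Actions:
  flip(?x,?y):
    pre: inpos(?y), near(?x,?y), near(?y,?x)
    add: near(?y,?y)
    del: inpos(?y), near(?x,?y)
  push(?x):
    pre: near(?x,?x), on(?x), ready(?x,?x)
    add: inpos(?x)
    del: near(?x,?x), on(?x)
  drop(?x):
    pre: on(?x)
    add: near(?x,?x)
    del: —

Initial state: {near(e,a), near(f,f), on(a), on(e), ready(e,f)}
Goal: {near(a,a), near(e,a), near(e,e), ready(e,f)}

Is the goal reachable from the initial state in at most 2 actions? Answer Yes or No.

1. drop(a)  →  {near(a,a), near(e,a), near(f,f), on(a), on(e), ready(e,f)}
2. drop(e)  →  {near(a,a), near(e,a), near(e,e), near(f,f), on(a), on(e), ready(e,f)}
optimal plan length = 2; 2 ≤ 2

Yes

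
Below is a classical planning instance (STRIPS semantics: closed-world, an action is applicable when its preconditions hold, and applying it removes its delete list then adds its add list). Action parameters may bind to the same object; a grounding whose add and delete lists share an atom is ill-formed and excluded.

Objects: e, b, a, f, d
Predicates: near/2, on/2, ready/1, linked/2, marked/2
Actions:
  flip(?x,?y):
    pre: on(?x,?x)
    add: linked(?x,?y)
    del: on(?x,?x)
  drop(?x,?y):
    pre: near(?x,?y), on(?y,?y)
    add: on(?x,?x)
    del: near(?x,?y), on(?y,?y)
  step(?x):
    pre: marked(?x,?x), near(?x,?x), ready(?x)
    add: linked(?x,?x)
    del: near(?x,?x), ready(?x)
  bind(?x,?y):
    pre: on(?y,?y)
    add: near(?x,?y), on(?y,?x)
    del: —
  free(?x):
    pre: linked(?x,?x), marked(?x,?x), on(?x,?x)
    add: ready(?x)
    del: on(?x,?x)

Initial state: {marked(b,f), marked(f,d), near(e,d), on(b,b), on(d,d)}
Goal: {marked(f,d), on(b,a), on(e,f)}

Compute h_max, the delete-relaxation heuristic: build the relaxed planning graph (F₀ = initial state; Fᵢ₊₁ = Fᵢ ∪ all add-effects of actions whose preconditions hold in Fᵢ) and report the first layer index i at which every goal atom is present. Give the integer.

2

F0 = init (5 atoms)
F1 = F0 ∪ {linked(b,a), linked(b,b), linked(b,d), linked(b,e), linked(b,f), linked(d,a), linked(d,b), linked(d,d), linked(d,e), linked(d,f), near(a,b), near(a,d), near(b,b), near(b,d), near(d,b), near(d,d), near(e,b), near(f,b), near(f,d), on(b,a), on(b,d), on(b,e), on(b,f), on(d,a), on(d,b), on(d,e), on(d,f), on(e,e)}  (33 atoms)
F2 = F1 ∪ {linked(e,a), linked(e,b), linked(e,d), linked(e,e), linked(e,f), near(a,e), near(b,e), near(d,e), near(e,e), near(f,e), on(a,a), on(e,a), on(e,b), on(e,d), on(e,f), on(f,f)}  (49 atoms)
goal ⊆ F2  ⇒  h_max = 2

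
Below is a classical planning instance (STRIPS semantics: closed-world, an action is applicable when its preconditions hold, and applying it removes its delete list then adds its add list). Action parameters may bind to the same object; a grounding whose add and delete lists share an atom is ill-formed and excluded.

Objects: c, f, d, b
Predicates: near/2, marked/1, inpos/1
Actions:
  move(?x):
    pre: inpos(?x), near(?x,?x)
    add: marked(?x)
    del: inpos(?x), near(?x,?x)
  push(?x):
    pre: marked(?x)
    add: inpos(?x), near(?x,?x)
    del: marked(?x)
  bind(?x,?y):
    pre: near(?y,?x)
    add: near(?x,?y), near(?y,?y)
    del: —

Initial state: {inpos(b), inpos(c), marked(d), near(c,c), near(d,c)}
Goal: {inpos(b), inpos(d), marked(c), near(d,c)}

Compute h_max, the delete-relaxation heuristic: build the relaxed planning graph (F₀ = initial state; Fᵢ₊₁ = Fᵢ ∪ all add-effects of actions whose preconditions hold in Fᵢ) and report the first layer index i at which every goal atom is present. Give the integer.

1

F0 = init (5 atoms)
F1 = F0 ∪ {inpos(d), marked(c), near(c,d), near(d,d)}  (9 atoms)
goal ⊆ F1  ⇒  h_max = 1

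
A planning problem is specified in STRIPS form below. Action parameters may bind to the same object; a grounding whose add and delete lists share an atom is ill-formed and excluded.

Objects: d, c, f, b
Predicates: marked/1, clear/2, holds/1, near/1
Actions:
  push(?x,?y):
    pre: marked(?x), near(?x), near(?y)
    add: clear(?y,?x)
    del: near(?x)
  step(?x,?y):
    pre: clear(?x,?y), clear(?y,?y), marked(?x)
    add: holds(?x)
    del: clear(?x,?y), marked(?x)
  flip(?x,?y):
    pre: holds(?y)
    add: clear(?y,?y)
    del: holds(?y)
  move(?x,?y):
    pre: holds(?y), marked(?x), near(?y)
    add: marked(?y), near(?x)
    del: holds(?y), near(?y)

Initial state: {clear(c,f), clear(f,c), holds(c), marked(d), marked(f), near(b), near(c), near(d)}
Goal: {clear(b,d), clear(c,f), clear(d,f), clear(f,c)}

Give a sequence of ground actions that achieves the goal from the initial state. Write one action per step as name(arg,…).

1. move(f,c)  →  {clear(c,f), clear(f,c), marked(c), marked(d), marked(f), near(b), near(d), near(f)}
2. push(f,d)  →  {clear(c,f), clear(d,f), clear(f,c), marked(c), marked(d), marked(f), near(b), near(d)}
3. push(d,b)  →  {clear(b,d), clear(c,f), clear(d,f), clear(f,c), marked(c), marked(d), marked(f), near(b)}

move(f,c); push(f,d); push(d,b)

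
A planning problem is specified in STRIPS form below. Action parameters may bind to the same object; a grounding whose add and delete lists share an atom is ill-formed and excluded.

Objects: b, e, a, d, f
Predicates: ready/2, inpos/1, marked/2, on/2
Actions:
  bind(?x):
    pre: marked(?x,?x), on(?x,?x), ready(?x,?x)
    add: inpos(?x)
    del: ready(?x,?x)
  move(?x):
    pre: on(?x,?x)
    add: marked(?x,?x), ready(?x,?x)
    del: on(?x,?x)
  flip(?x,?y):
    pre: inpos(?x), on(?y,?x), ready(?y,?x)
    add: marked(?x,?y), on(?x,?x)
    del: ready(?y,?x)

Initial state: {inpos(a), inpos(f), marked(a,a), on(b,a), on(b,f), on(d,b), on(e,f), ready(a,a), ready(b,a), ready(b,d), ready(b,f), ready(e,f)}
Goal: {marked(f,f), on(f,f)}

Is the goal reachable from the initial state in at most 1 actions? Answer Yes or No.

1. flip(f,b)  →  {inpos(a), inpos(f), marked(a,a), marked(f,b), on(b,a), on(b,f), on(d,b), on(e,f), on(f,f), ready(a,a), ready(b,a), ready(b,d), ready(e,f)}
2. move(f)  →  {inpos(a), inpos(f), marked(a,a), marked(f,b), marked(f,f), on(b,a), on(b,f), on(d,b), on(e,f), ready(a,a), ready(b,a), ready(b,d), ready(e,f), ready(f,f)}
3. flip(f,e)  →  {inpos(a), inpos(f), marked(a,a), marked(f,b), marked(f,e), marked(f,f), on(b,a), on(b,f), on(d,b), on(e,f), on(f,f), ready(a,a), ready(b,a), ready(b,d), ready(f,f)}
optimal plan length = 3; 3 > 1

No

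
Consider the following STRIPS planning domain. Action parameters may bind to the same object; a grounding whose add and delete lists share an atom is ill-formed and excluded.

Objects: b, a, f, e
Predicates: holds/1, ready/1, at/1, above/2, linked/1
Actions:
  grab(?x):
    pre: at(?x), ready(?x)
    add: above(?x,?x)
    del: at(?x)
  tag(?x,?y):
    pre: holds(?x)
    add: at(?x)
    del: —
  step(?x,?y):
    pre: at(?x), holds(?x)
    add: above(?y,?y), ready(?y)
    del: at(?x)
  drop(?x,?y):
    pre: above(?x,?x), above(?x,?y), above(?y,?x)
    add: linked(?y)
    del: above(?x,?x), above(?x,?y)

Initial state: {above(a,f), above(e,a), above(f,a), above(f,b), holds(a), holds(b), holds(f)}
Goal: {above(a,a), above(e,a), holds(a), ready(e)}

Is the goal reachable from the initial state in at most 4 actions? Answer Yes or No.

Yes

1. tag(b,b)  →  {above(a,f), above(e,a), above(f,a), above(f,b), at(b), holds(a), holds(b), holds(f)}
2. tag(a,b)  →  {above(a,f), above(e,a), above(f,a), above(f,b), at(a), at(b), holds(a), holds(b), holds(f)}
3. step(b,a)  →  {above(a,a), above(a,f), above(e,a), above(f,a), above(f,b), at(a), holds(a), holds(b), holds(f), ready(a)}
4. step(a,e)  →  {above(a,a), above(a,f), above(e,a), above(e,e), above(f,a), above(f,b), holds(a), holds(b), holds(f), ready(a), ready(e)}
optimal plan length = 4; 4 ≤ 4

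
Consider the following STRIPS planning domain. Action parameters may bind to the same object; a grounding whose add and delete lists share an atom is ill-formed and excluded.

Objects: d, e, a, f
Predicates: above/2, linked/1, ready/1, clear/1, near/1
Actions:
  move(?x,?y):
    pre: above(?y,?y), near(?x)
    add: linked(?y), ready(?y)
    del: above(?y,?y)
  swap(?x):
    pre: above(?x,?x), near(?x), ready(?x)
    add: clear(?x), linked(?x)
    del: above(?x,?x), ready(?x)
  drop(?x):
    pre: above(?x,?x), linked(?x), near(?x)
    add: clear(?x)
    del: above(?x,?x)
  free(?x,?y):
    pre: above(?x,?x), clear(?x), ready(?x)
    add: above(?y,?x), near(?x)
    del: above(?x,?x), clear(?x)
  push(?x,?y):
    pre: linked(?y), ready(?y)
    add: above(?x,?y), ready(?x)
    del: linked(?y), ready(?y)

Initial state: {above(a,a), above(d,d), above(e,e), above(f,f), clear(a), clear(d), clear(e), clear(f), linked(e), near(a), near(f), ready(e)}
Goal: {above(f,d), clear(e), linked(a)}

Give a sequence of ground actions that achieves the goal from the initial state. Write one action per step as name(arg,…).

move(a,d); move(a,a); push(f,d)

1. move(a,d)  →  {above(a,a), above(e,e), above(f,f), clear(a), clear(d), clear(e), clear(f), linked(d), linked(e), near(a), near(f), ready(d), ready(e)}
2. move(a,a)  →  {above(e,e), above(f,f), clear(a), clear(d), clear(e), clear(f), linked(a), linked(d), linked(e), near(a), near(f), ready(a), ready(d), ready(e)}
3. push(f,d)  →  {above(e,e), above(f,d), above(f,f), clear(a), clear(d), clear(e), clear(f), linked(a), linked(e), near(a), near(f), ready(a), ready(e), ready(f)}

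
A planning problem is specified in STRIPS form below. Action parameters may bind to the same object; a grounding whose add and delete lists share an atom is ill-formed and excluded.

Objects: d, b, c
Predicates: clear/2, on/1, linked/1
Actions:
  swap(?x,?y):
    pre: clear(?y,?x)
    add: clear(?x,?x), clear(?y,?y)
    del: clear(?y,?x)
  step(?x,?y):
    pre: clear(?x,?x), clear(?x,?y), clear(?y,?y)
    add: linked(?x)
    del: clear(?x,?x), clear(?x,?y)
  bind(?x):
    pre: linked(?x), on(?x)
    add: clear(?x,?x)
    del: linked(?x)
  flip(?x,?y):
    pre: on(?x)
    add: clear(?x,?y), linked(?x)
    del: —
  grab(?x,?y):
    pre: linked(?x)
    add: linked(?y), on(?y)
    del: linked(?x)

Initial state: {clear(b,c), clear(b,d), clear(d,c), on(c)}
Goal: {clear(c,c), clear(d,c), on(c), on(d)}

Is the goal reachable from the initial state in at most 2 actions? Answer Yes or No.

1. flip(c,c)  →  {clear(b,c), clear(b,d), clear(c,c), clear(d,c), linked(c), on(c)}
2. grab(c,d)  →  {clear(b,c), clear(b,d), clear(c,c), clear(d,c), linked(d), on(c), on(d)}
optimal plan length = 2; 2 ≤ 2

Yes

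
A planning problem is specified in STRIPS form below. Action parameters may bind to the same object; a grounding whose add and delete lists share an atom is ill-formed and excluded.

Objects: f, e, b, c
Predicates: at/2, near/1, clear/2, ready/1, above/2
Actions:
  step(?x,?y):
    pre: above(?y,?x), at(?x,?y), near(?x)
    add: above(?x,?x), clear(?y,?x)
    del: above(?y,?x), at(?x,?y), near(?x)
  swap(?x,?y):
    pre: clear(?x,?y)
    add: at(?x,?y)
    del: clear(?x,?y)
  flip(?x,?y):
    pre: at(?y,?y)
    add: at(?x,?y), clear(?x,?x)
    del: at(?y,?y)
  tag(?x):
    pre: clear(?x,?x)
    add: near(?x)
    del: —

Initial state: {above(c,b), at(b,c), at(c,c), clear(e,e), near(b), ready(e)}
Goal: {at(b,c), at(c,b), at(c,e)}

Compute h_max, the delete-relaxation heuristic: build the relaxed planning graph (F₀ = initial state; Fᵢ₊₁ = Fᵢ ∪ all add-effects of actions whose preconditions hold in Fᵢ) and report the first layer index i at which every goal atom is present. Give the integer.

F0 = init (6 atoms)
F1 = F0 ∪ {above(b,b), at(e,c), at(e,e), at(f,c), clear(b,b), clear(c,b), clear(f,f), near(e)}  (14 atoms)
F2 = F1 ∪ {at(b,b), at(b,e), at(c,b), at(c,e), at(f,e), at(f,f), clear(c,c), near(f)}  (22 atoms)
goal ⊆ F2  ⇒  h_max = 2

2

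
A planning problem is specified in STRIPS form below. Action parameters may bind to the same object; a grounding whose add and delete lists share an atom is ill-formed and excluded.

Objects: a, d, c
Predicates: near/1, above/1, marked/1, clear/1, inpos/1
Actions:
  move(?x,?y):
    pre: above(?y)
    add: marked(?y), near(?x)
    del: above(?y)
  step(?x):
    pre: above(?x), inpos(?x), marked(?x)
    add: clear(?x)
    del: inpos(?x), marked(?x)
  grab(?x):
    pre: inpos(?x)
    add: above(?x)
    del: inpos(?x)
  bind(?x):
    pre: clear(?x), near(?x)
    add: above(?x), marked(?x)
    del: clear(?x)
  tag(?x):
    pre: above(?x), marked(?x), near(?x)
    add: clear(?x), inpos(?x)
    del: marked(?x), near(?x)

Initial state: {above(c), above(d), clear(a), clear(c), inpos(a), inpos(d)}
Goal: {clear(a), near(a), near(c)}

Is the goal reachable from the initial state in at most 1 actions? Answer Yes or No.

1. move(a,d)  →  {above(c), clear(a), clear(c), inpos(a), inpos(d), marked(d), near(a)}
2. move(c,c)  →  {clear(a), clear(c), inpos(a), inpos(d), marked(c), marked(d), near(a), near(c)}
optimal plan length = 2; 2 > 1

No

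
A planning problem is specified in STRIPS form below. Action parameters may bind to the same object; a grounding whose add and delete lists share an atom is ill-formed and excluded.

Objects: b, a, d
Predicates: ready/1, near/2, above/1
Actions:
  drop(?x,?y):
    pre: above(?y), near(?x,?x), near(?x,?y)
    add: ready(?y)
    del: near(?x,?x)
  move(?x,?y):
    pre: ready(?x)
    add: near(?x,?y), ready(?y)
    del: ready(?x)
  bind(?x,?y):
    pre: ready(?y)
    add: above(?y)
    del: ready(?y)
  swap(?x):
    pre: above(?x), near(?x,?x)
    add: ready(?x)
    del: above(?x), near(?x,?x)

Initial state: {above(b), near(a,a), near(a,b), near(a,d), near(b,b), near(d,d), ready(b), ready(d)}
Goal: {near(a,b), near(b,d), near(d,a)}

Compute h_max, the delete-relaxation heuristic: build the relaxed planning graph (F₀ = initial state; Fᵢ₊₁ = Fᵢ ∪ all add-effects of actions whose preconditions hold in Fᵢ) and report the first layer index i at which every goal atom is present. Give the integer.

F0 = init (8 atoms)
F1 = F0 ∪ {above(d), near(b,a), near(b,d), near(d,a), near(d,b), ready(a)}  (14 atoms)
goal ⊆ F1  ⇒  h_max = 1

1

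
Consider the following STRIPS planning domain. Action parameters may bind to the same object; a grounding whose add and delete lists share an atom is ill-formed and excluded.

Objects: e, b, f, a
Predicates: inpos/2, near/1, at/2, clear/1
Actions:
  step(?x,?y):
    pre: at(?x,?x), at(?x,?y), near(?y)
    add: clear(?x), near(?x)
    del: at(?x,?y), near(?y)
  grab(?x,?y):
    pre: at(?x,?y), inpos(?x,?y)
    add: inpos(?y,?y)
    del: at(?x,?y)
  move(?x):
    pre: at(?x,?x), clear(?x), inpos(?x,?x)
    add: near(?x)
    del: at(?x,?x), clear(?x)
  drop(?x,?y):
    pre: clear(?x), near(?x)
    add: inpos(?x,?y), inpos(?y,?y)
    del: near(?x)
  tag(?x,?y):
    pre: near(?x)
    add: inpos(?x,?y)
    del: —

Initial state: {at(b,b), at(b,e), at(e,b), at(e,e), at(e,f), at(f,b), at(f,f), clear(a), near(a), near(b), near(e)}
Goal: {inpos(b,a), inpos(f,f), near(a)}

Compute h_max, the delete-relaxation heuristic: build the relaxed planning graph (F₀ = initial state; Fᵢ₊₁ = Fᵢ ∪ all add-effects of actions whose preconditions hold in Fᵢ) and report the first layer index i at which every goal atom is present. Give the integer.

1

F0 = init (11 atoms)
F1 = F0 ∪ {clear(b), clear(e), clear(f), inpos(a,a), inpos(a,b), inpos(a,e), inpos(a,f), inpos(b,a), inpos(b,b), inpos(b,e), inpos(b,f), inpos(e,a), inpos(e,b), inpos(e,e), inpos(e,f), inpos(f,f), near(f)}  (28 atoms)
goal ⊆ F1  ⇒  h_max = 1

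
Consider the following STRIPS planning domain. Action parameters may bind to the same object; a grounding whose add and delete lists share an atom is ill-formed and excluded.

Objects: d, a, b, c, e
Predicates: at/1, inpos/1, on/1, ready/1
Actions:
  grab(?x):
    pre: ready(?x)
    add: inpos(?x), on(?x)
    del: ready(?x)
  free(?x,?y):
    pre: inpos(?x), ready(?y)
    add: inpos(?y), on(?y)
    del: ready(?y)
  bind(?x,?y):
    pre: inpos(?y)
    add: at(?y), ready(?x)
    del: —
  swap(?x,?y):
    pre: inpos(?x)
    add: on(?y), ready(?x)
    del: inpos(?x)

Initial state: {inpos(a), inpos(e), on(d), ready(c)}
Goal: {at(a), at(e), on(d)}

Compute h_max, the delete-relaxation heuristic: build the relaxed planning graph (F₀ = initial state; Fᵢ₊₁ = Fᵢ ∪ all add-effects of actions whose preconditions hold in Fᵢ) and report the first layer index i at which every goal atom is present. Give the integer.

1

F0 = init (4 atoms)
F1 = F0 ∪ {at(a), at(e), inpos(c), on(a), on(b), on(c), on(e), ready(a), ready(b), ready(d), ready(e)}  (15 atoms)
goal ⊆ F1  ⇒  h_max = 1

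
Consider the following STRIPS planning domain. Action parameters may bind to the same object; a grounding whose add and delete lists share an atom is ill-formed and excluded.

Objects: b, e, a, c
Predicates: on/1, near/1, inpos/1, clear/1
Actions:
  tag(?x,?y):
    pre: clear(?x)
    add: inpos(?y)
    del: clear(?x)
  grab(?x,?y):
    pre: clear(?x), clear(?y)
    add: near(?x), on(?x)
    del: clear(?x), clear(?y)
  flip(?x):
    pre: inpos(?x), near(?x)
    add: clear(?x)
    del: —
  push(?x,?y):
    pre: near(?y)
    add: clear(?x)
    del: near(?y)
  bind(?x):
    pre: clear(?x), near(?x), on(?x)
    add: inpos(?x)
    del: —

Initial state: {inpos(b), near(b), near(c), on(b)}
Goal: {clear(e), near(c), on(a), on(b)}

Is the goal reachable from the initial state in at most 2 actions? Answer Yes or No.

No

1. push(a,b)  →  {clear(a), inpos(b), near(c), on(b)}
2. grab(a,a)  →  {inpos(b), near(a), near(c), on(a), on(b)}
3. push(e,a)  →  {clear(e), inpos(b), near(c), on(a), on(b)}
optimal plan length = 3; 3 > 2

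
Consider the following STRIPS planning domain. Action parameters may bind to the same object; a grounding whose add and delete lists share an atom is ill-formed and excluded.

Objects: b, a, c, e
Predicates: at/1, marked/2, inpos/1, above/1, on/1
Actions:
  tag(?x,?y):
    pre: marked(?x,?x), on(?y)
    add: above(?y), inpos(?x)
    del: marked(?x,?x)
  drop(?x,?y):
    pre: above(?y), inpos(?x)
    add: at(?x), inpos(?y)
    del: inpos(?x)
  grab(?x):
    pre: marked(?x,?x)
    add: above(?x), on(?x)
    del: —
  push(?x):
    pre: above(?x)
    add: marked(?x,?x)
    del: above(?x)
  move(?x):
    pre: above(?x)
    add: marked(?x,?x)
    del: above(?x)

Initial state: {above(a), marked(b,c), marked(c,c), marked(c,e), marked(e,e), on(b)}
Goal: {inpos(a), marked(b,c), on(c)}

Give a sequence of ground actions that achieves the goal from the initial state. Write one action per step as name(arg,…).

tag(e,b); drop(e,a); grab(c)

1. tag(e,b)  →  {above(a), above(b), inpos(e), marked(b,c), marked(c,c), marked(c,e), on(b)}
2. drop(e,a)  →  {above(a), above(b), at(e), inpos(a), marked(b,c), marked(c,c), marked(c,e), on(b)}
3. grab(c)  →  {above(a), above(b), above(c), at(e), inpos(a), marked(b,c), marked(c,c), marked(c,e), on(b), on(c)}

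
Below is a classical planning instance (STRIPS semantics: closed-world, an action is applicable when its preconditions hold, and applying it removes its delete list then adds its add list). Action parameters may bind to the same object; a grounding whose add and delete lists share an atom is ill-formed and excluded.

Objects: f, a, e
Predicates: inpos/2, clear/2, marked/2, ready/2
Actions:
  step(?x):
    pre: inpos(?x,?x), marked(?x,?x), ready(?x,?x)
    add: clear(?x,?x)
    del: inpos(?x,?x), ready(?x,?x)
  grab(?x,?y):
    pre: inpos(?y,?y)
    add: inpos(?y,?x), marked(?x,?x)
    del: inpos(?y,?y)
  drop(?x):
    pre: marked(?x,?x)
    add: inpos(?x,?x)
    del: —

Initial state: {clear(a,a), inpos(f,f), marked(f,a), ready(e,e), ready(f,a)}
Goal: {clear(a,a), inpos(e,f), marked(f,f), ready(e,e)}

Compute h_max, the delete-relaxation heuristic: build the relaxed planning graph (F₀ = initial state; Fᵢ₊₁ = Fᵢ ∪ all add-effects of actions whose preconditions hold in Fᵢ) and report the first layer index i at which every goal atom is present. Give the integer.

3

F0 = init (5 atoms)
F1 = F0 ∪ {inpos(f,a), inpos(f,e), marked(a,a), marked(e,e)}  (9 atoms)
F2 = F1 ∪ {inpos(a,a), inpos(e,e)}  (11 atoms)
F3 = F2 ∪ {clear(e,e), inpos(a,e), inpos(a,f), inpos(e,a), inpos(e,f), marked(f,f)}  (17 atoms)
goal ⊆ F3  ⇒  h_max = 3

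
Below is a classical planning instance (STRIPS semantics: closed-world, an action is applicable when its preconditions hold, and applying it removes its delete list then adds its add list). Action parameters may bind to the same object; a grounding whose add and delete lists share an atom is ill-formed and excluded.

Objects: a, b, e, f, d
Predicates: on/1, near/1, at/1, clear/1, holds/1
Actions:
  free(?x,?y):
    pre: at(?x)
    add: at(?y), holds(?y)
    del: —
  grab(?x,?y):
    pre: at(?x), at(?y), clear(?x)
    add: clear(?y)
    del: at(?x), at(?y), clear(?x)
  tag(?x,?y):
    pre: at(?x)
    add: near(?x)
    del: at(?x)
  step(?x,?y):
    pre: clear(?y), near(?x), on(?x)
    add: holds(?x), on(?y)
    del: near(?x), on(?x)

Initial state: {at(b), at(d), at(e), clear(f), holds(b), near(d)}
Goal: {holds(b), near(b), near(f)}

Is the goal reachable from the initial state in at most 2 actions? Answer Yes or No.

1. free(b,f)  →  {at(b), at(d), at(e), at(f), clear(f), holds(b), holds(f), near(d)}
2. tag(b,a)  →  {at(d), at(e), at(f), clear(f), holds(b), holds(f), near(b), near(d)}
3. tag(f,a)  →  {at(d), at(e), clear(f), holds(b), holds(f), near(b), near(d), near(f)}
optimal plan length = 3; 3 > 2

No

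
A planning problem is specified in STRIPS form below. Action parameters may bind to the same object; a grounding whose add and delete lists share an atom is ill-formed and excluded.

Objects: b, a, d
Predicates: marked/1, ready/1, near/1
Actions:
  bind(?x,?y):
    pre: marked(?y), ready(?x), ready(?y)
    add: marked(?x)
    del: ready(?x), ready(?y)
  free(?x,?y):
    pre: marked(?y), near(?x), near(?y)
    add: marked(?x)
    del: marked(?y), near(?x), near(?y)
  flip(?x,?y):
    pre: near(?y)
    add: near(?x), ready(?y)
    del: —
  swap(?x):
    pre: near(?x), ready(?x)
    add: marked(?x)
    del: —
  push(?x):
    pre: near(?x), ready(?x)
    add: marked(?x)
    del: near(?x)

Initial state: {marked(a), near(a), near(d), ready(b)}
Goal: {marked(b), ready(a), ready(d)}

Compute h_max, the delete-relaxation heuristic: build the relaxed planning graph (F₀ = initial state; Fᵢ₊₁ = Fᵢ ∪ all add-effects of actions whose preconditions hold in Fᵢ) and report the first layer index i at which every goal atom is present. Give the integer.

2

F0 = init (4 atoms)
F1 = F0 ∪ {marked(d), near(b), ready(a), ready(d)}  (8 atoms)
F2 = F1 ∪ {marked(b)}  (9 atoms)
goal ⊆ F2  ⇒  h_max = 2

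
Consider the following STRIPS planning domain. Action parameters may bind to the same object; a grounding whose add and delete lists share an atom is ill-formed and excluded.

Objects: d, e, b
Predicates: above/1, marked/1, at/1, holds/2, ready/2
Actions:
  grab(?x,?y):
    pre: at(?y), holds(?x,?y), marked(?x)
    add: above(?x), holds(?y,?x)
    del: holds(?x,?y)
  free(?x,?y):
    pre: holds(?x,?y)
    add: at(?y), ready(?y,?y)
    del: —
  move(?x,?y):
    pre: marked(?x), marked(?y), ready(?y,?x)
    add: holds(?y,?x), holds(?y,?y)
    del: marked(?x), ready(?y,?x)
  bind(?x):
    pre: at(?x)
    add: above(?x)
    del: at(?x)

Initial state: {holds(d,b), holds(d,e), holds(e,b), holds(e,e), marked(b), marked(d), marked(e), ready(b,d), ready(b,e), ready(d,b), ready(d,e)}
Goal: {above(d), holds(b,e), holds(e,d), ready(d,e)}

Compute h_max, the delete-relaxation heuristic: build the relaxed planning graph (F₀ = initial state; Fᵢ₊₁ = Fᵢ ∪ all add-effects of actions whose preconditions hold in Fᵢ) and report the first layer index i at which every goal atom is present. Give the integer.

F0 = init (11 atoms)
F1 = F0 ∪ {at(b), at(e), holds(b,b), holds(b,d), holds(b,e), holds(d,d), ready(b,b), ready(e,e)}  (19 atoms)
F2 = F1 ∪ {above(b), above(d), above(e), at(d), holds(e,d), ready(d,d)}  (25 atoms)
goal ⊆ F2  ⇒  h_max = 2

2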